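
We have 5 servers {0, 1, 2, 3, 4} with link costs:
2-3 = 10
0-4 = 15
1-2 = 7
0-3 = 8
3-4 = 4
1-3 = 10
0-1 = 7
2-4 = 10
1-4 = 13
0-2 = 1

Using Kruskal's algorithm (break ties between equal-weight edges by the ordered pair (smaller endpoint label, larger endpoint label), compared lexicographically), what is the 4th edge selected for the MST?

Kruskal: consider edges lightest-first.
0-2 (1): add. Components now {0,2} {1} {3} {4}
3-4 (4): add. Components now {0,2} {1} {3,4}
0-1 (7): add. Components now {0,1,2} {3,4}
1-2 (7): skip — 1 and 2 already connected.
0-3 (8): add. Components now {0,1,2,3,4}
The 4th edge added is 0-3.

0-3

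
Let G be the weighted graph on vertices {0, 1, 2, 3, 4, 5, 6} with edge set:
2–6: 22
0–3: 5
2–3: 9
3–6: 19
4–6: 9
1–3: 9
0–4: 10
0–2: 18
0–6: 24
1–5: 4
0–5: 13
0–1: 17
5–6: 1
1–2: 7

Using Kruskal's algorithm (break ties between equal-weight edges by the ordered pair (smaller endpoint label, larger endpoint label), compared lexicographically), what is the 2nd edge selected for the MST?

1-5

Sort edges by weight, then run Kruskal:
5–6 (1): add. Components now {0} {1} {2} {3} {4} {5,6}
1–5 (4): add. Components now {0} {1,5,6} {2} {3} {4}
0–3 (5): add. Components now {0,3} {1,5,6} {2} {4}
1–2 (7): add. Components now {0,3} {1,2,5,6} {4}
1–3 (9): add. Components now {0,1,2,3,5,6} {4}
2–3 (9): skip — 2 and 3 already connected.
4–6 (9): add. Components now {0,1,2,3,4,5,6}
The 2nd edge added is 1–5.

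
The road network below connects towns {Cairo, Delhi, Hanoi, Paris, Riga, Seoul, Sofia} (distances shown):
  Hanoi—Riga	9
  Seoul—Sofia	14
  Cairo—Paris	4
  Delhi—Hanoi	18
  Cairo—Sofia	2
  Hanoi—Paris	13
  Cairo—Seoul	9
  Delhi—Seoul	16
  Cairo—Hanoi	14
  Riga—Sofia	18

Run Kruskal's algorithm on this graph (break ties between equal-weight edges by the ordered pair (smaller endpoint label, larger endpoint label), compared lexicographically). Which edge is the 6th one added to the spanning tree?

Kruskal: consider edges lightest-first.
Cairo—Sofia (2): add — endpoints in different components.
Cairo—Paris (4): add — endpoints in different components.
Cairo—Seoul (9): add — endpoints in different components.
Hanoi—Riga (9): add — endpoints in different components.
Hanoi—Paris (13): add — endpoints in different components.
Cairo—Hanoi (14): skip — Hanoi and Cairo already connected.
Seoul—Sofia (14): skip — Seoul and Sofia already connected.
Delhi—Seoul (16): add — endpoints in different components.
The 6th edge added is Delhi—Seoul.

Delhi-Seoul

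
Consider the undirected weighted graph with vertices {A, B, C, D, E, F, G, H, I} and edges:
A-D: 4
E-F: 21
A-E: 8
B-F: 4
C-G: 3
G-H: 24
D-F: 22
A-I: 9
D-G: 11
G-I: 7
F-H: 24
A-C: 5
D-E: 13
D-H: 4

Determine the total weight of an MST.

Prim, starting at C.
Step 1: frontier [C-G 3, A-C 5] → take C-G (3); add G.
Step 2: frontier [A-C 5, G-I 7, D-G 11, G-H 24] → take A-C (5); add A.
Step 3: frontier [A-D 4, A-E 8, A-I 9, G-I 7, D-G 11, G-H 24] → take A-D (4); add D.
Step 4: frontier [A-E 8, A-I 9, D-H 4, D-E 13, D-F 22, G-I 7, G-H 24] → take D-H (4); add H.
Step 5: frontier [A-E 8, A-I 9, D-E 13, D-F 22, G-I 7, F-H 24] → take G-I (7); add I.
Step 6: frontier [A-E 8, D-E 13, D-F 22, F-H 24] → take A-E (8); add E.
Step 7: frontier [D-F 22, E-F 21, F-H 24] → take E-F (21); add F.
Step 8: frontier [B-F 4] → take B-F (4); add B.
MST edges: C-G, A-C, A-D, D-H, G-I, A-E, E-F, B-F; total weight 3+5+4+4+7+8+21+4 = 56.

56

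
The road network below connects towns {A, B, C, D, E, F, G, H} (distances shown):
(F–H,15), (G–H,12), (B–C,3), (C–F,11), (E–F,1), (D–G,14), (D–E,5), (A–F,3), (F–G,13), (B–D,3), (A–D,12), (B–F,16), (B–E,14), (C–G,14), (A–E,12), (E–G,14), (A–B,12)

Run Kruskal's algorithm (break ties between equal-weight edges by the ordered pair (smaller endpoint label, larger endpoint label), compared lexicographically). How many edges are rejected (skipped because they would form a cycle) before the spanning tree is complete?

Sort edges by weight, then run Kruskal:
E–F (1): add — endpoints in different components.
A–F (3): add — endpoints in different components.
B–C (3): add — endpoints in different components.
B–D (3): add — endpoints in different components.
D–E (5): add — endpoints in different components.
C–F (11): skip — C and F already connected.
A–B (12): skip — A and B already connected.
A–D (12): skip — A and D already connected.
A–E (12): skip — A and E already connected.
G–H (12): add — endpoints in different components.
F–G (13): add — endpoints in different components.
Edges rejected before the tree was complete: 4.

4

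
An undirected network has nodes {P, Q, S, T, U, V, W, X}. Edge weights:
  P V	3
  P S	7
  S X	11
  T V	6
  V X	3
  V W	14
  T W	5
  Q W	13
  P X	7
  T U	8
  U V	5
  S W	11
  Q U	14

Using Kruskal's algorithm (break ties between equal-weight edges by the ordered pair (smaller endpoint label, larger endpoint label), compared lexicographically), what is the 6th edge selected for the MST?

Kruskal's algorithm — process edges by increasing weight (ties by edge label):
P V (3): add — endpoints in different components.
V X (3): add — endpoints in different components.
T W (5): add — endpoints in different components.
U V (5): add — endpoints in different components.
T V (6): add — endpoints in different components.
P S (7): add — endpoints in different components.
P X (7): skip — P and X already connected.
T U (8): skip — T and U already connected.
S W (11): skip — W and S already connected.
S X (11): skip — S and X already connected.
Q W (13): add — endpoints in different components.
The 6th edge added is P S.

P-S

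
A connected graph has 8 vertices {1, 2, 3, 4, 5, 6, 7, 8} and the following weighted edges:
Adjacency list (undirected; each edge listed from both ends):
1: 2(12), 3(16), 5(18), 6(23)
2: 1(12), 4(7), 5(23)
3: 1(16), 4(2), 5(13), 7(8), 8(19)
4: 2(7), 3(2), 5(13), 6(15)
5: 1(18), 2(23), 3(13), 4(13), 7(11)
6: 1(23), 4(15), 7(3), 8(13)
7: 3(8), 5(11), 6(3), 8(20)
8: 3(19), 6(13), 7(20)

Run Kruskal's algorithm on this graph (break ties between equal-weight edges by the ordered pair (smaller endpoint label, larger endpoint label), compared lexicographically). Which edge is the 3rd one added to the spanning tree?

Kruskal's algorithm — process edges by increasing weight (ties by edge label):
3–4 (2): add — endpoints in different components.
6–7 (3): add — endpoints in different components.
2–4 (7): add — endpoints in different components.
3–7 (8): add — endpoints in different components.
5–7 (11): add — endpoints in different components.
1–2 (12): add — endpoints in different components.
3–5 (13): skip — 3 and 5 already connected.
4–5 (13): skip — 4 and 5 already connected.
6–8 (13): add — endpoints in different components.
The 3rd edge added is 2–4.

2-4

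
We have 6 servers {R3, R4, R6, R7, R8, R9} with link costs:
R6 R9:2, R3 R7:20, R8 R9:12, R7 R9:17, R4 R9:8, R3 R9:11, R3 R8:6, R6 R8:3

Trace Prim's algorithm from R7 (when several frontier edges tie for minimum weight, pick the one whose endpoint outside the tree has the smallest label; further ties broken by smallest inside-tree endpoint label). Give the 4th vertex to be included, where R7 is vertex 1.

Grow the tree from R7 using Prim:
Step 1: cheapest edge leaving the tree is R7 R9 (17); add R9.
Step 2: cheapest edge leaving the tree is R6 R9 (2); add R6.
Step 3: cheapest edge leaving the tree is R6 R8 (3); add R8.
Step 4: cheapest edge leaving the tree is R3 R8 (6); add R3.
Step 5: cheapest edge leaving the tree is R4 R9 (8); add R4.
Vertex order: R7, R9, R6, R8, R3, R4. The 4th vertex is R8.

R8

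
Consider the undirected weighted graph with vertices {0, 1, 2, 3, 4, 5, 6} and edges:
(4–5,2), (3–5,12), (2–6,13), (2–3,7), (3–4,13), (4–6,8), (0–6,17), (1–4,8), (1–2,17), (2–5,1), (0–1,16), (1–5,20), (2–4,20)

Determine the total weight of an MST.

42

Grow the tree from 0 using Prim:
Step 1: cheapest edge leaving the tree is 0–1 (16); add 1.
Step 2: cheapest edge leaving the tree is 1–4 (8); add 4.
Step 3: cheapest edge leaving the tree is 4–5 (2); add 5.
Step 4: cheapest edge leaving the tree is 2–5 (1); add 2.
Step 5: cheapest edge leaving the tree is 2–3 (7); add 3.
Step 6: cheapest edge leaving the tree is 4–6 (8); add 6.
MST edges: 0–1, 1–4, 4–5, 2–5, 2–3, 4–6; total weight 16+8+2+1+7+8 = 42.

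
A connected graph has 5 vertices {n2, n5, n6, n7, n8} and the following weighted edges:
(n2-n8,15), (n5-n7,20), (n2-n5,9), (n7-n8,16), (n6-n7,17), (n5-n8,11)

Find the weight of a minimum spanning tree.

53

Prim, starting at n8.
Step 1: frontier [n5-n8 11, n2-n8 15, n7-n8 16] → take n5-n8 (11); add n5.
Step 2: frontier [n2-n5 9, n5-n7 20, n2-n8 15, n7-n8 16] → take n2-n5 (9); add n2.
Step 3: frontier [n5-n7 20, n7-n8 16] → take n7-n8 (16); add n7.
Step 4: frontier [n6-n7 17] → take n6-n7 (17); add n6.
MST edges: n5-n8, n2-n5, n7-n8, n6-n7; total weight 11+9+16+17 = 53.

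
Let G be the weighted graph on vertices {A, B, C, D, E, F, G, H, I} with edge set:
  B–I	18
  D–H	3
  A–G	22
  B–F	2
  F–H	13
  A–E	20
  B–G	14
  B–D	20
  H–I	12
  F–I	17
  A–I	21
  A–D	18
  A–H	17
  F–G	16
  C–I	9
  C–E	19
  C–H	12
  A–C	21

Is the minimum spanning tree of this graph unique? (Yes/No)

Kruskal's algorithm — process edges by increasing weight (ties by edge label):
B–F (2): add — endpoints in different components.
D–H (3): add — endpoints in different components.
C–I (9): add — endpoints in different components.
C–H (12): add — endpoints in different components.
H–I (12): skip — H and I already connected.
F–H (13): add — endpoints in different components.
B–G (14): add — endpoints in different components.
F–G (16): skip — F and G already connected.
A–H (17): add — endpoints in different components.
F–I (17): skip — F and I already connected.
A–D (18): skip — A and D already connected.
B–I (18): skip — B and I already connected.
C–E (19): add — endpoints in different components.
Non-tree edge H–I has weight 12, equal to the heaviest edge on its tree cycle — swapping gives another MST of the same weight. Not unique.

No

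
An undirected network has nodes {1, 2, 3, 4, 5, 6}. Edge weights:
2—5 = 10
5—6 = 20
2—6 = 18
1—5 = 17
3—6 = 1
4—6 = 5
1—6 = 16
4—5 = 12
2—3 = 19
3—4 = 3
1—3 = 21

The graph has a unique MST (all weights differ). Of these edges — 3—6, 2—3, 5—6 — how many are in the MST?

1

Kruskal: consider edges lightest-first.
3—6 (1): add. Components now {1} {2} {3,6} {4} {5}
3—4 (3): add. Components now {1} {2} {3,4,6} {5}
4—6 (5): skip — 4 and 6 already connected.
2—5 (10): add. Components now {1} {2,5} {3,4,6}
4—5 (12): add. Components now {1} {2,3,4,5,6}
1—6 (16): add. Components now {1,2,3,4,5,6}
MST edge set: {3—6, 3—4, 2—5, 4—5, 1—6}.
Of the listed edges, {3—6} are in the MST → 1.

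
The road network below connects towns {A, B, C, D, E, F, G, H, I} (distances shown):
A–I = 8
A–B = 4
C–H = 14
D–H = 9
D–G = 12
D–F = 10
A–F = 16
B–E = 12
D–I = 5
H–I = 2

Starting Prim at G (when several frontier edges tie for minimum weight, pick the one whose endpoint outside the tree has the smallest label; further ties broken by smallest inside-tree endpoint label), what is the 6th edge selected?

D-F

Prim, starting at G.
Step 1: frontier [D–G 12] → take D–G (12); add D.
Step 2: frontier [D–I 5, D–H 9, D–F 10] → take D–I (5); add I.
Step 3: frontier [D–H 9, D–F 10, H–I 2, A–I 8] → take H–I (2); add H.
Step 4: frontier [D–F 10, C–H 14, A–I 8] → take A–I (8); add A.
Step 5: frontier [A–B 4, A–F 16, D–F 10, C–H 14] → take A–B (4); add B.
Step 6: frontier [A–F 16, B–E 12, D–F 10, C–H 14] → take D–F (10); add F.
Step 7: frontier [B–E 12, C–H 14] → take B–E (12); add E.
Step 8: frontier [C–H 14] → take C–H (14); add C.
The 6th edge added is D–F.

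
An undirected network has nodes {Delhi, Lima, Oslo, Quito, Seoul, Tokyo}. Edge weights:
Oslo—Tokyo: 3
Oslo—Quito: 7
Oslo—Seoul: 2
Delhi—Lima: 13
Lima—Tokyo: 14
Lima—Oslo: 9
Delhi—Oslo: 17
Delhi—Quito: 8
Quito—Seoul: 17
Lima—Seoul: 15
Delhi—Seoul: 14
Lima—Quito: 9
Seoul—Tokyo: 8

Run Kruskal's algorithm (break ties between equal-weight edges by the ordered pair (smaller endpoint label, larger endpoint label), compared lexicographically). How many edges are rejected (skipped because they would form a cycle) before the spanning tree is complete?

Sort edges by weight, then run Kruskal:
Oslo—Seoul (2): add — endpoints in different components.
Oslo—Tokyo (3): add — endpoints in different components.
Oslo—Quito (7): add — endpoints in different components.
Delhi—Quito (8): add — endpoints in different components.
Seoul—Tokyo (8): skip — Tokyo and Seoul already connected.
Lima—Oslo (9): add — endpoints in different components.
Edges rejected before the tree was complete: 1.

1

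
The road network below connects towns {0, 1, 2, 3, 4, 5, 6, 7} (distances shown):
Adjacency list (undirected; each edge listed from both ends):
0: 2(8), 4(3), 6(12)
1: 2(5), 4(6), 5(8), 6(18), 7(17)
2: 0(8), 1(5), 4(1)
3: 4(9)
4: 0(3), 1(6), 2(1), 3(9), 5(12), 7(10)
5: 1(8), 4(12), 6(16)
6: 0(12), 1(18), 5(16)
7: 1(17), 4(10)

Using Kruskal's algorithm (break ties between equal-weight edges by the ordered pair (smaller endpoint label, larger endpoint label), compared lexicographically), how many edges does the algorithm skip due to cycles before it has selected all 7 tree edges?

Kruskal: consider edges lightest-first.
2 4 (1): add — endpoints in different components.
0 4 (3): add — endpoints in different components.
1 2 (5): add — endpoints in different components.
1 4 (6): skip — 1 and 4 already connected.
0 2 (8): skip — 0 and 2 already connected.
1 5 (8): add — endpoints in different components.
3 4 (9): add — endpoints in different components.
4 7 (10): add — endpoints in different components.
0 6 (12): add — endpoints in different components.
Edges rejected before the tree was complete: 2.

2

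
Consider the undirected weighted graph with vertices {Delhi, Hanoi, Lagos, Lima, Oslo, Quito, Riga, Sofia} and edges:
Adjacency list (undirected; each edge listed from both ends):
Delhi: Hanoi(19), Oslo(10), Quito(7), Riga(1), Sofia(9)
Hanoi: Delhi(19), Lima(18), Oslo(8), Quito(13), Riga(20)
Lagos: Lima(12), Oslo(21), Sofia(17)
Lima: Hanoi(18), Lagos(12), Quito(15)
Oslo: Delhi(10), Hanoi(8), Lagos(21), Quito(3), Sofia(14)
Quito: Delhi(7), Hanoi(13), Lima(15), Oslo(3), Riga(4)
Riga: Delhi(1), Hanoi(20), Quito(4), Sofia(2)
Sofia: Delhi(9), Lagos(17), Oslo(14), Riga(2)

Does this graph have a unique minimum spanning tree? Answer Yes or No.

Yes

Kruskal's algorithm — process edges by increasing weight (ties by edge label):
Delhi-Riga (1): add — endpoints in different components.
Riga-Sofia (2): add — endpoints in different components.
Oslo-Quito (3): add — endpoints in different components.
Quito-Riga (4): add — endpoints in different components.
Delhi-Quito (7): skip — Quito and Delhi already connected.
Hanoi-Oslo (8): add — endpoints in different components.
Delhi-Sofia (9): skip — Sofia and Delhi already connected.
Delhi-Oslo (10): skip — Oslo and Delhi already connected.
Lagos-Lima (12): add — endpoints in different components.
Hanoi-Quito (13): skip — Hanoi and Quito already connected.
Oslo-Sofia (14): skip — Sofia and Oslo already connected.
Lima-Quito (15): add — endpoints in different components.
Every non-tree edge has weight strictly greater than the heaviest edge on the tree path between its endpoints, so the MST is unique.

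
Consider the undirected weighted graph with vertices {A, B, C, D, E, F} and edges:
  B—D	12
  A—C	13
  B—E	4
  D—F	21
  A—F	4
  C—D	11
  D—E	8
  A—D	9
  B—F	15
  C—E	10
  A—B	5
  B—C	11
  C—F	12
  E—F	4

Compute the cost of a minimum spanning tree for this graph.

Prim, starting at B.
Step 1: frontier [B—E 4, A—B 5, B—C 11, B—D 12, B—F 15] → take B—E (4); add E.
Step 2: frontier [A—B 5, B—C 11, B—D 12, B—F 15, E—F 4, D—E 8, C—E 10] → take E—F (4); add F.
Step 3: frontier [A—B 5, B—C 11, B—D 12, D—E 8, C—E 10, A—F 4, C—F 12, D—F 21] → take A—F (4); add A.
Step 4: frontier [A—D 9, A—C 13, B—C 11, B—D 12, D—E 8, C—E 10, C—F 12, D—F 21] → take D—E (8); add D.
Step 5: frontier [A—C 13, B—C 11, C—D 11, C—E 10, C—F 12] → take C—E (10); add C.
MST edges: B—E, E—F, A—F, D—E, C—E; total weight 4+4+4+8+10 = 30.

30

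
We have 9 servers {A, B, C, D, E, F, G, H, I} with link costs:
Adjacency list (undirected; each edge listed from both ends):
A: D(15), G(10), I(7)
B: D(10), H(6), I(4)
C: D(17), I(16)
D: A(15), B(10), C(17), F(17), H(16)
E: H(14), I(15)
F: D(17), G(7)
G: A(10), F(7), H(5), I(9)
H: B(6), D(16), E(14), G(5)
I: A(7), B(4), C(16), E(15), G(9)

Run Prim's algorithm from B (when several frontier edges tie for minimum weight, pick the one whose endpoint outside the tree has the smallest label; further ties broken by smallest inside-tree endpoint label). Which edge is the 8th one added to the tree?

C-I

Prim's algorithm from B:
Step 1: cheapest edge leaving the tree is B–I (4); add I.
Step 2: cheapest edge leaving the tree is B–H (6); add H.
Step 3: cheapest edge leaving the tree is G–H (5); add G.
Step 4: cheapest edge leaving the tree is A–I (7); add A.
Step 5: cheapest edge leaving the tree is F–G (7); add F.
Step 6: cheapest edge leaving the tree is B–D (10); add D.
Step 7: cheapest edge leaving the tree is E–H (14); add E.
Step 8: cheapest edge leaving the tree is C–I (16); add C.
The 8th edge added is C–I.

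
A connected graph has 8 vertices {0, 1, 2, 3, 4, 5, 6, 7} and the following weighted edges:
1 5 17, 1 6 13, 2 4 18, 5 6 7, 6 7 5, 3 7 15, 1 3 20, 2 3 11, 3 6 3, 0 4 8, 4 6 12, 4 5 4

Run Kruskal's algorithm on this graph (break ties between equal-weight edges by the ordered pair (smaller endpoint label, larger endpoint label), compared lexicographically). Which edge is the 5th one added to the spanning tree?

Kruskal: consider edges lightest-first.
3 6 (3): add — endpoints in different components.
4 5 (4): add — endpoints in different components.
6 7 (5): add — endpoints in different components.
5 6 (7): add — endpoints in different components.
0 4 (8): add — endpoints in different components.
2 3 (11): add — endpoints in different components.
4 6 (12): skip — 4 and 6 already connected.
1 6 (13): add — endpoints in different components.
The 5th edge added is 0 4.

0-4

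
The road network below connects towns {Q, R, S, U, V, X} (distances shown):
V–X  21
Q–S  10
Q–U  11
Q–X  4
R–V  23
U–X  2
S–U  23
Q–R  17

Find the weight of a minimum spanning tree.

Prim, starting at Q.
Step 1: cheapest edge leaving the tree is Q–X (4); add X.
Step 2: cheapest edge leaving the tree is U–X (2); add U.
Step 3: cheapest edge leaving the tree is Q–S (10); add S.
Step 4: cheapest edge leaving the tree is Q–R (17); add R.
Step 5: cheapest edge leaving the tree is V–X (21); add V.
MST edges: Q–X, U–X, Q–S, Q–R, V–X; total weight 4+2+10+17+21 = 54.

54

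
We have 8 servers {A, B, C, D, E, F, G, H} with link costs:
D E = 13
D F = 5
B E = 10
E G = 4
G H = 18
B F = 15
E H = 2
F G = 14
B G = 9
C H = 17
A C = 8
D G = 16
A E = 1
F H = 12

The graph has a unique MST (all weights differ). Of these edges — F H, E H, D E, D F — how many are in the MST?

Kruskal: consider edges lightest-first.
A E (1): add — endpoints in different components.
E H (2): add — endpoints in different components.
E G (4): add — endpoints in different components.
D F (5): add — endpoints in different components.
A C (8): add — endpoints in different components.
B G (9): add — endpoints in different components.
B E (10): skip — B and E already connected.
F H (12): add — endpoints in different components.
MST edge set: {A E, E H, E G, D F, A C, B G, F H}.
Of the listed edges, {F H, E H, D F} are in the MST → 3.

3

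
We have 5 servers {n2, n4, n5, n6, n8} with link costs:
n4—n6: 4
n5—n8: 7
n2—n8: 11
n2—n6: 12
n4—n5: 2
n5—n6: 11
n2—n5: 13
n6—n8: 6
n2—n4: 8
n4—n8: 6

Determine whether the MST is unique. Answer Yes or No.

Sort edges by weight, then run Kruskal:
n4—n5 (2): add. Components now {n6} {n4,n5} {n2} {n8}
n4—n6 (4): add. Components now {n4,n5,n6} {n2} {n8}
n4—n8 (6): add. Components now {n4,n5,n6,n8} {n2}
n6—n8 (6): skip — n6 and n8 already connected.
n5—n8 (7): skip — n8 and n5 already connected.
n2—n4 (8): add. Components now {n2,n4,n5,n6,n8}
Non-tree edge n6—n8 has weight 6, equal to the heaviest edge on its tree cycle — swapping gives another MST of the same weight. Not unique.

No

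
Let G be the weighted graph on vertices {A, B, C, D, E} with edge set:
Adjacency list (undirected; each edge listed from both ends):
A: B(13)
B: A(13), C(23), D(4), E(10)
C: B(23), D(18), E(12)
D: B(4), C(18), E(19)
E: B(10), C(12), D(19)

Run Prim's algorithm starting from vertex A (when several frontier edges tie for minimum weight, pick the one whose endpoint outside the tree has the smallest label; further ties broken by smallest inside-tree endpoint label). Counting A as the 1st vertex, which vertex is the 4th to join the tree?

E

Prim's algorithm from A:
Step 1: cheapest edge leaving the tree is A B (13); add B.
Step 2: cheapest edge leaving the tree is B D (4); add D.
Step 3: cheapest edge leaving the tree is B E (10); add E.
Step 4: cheapest edge leaving the tree is C E (12); add C.
Vertex order: A, B, D, E, C. The 4th vertex is E.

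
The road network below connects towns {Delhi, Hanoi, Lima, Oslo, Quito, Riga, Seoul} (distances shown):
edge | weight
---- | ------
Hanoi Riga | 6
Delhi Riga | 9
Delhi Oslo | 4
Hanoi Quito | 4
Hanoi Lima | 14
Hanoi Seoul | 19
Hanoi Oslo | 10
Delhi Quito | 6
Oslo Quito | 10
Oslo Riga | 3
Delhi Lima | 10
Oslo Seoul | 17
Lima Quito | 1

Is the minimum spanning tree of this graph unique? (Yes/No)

Kruskal's algorithm — process edges by increasing weight (ties by edge label):
Lima Quito (1): add. Components now {Lima,Quito} {Delhi} {Oslo} {Hanoi} {Riga} {Seoul}
Oslo Riga (3): add. Components now {Lima,Quito} {Delhi} {Oslo,Riga} {Hanoi} {Seoul}
Delhi Oslo (4): add. Components now {Lima,Quito} {Delhi,Oslo,Riga} {Hanoi} {Seoul}
Hanoi Quito (4): add. Components now {Hanoi,Lima,Quito} {Delhi,Oslo,Riga} {Seoul}
Delhi Quito (6): add. Components now {Delhi,Hanoi,Lima,Oslo,Quito,Riga} {Seoul}
Hanoi Riga (6): skip — Hanoi and Riga already connected.
Delhi Riga (9): skip — Delhi and Riga already connected.
Delhi Lima (10): skip — Lima and Delhi already connected.
Hanoi Oslo (10): skip — Oslo and Hanoi already connected.
Oslo Quito (10): skip — Quito and Oslo already connected.
Hanoi Lima (14): skip — Lima and Hanoi already connected.
Oslo Seoul (17): add. Components now {Delhi,Hanoi,Lima,Oslo,Quito,Riga,Seoul}
Non-tree edge Hanoi Riga has weight 6, equal to the heaviest edge on its tree cycle — swapping gives another MST of the same weight. Not unique.

No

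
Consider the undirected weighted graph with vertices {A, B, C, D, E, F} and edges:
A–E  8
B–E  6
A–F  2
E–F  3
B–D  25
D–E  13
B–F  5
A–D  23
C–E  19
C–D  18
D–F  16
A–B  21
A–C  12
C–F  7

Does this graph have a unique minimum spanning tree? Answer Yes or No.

Kruskal's algorithm — process edges by increasing weight (ties by edge label):
A–F (2): add. Components now {A,F} {B} {C} {D} {E}
E–F (3): add. Components now {A,E,F} {B} {C} {D}
B–F (5): add. Components now {A,B,E,F} {C} {D}
B–E (6): skip — B and E already connected.
C–F (7): add. Components now {A,B,C,E,F} {D}
A–E (8): skip — A and E already connected.
A–C (12): skip — A and C already connected.
D–E (13): add. Components now {A,B,C,D,E,F}
Every non-tree edge has weight strictly greater than the heaviest edge on the tree path between its endpoints, so the MST is unique.

Yes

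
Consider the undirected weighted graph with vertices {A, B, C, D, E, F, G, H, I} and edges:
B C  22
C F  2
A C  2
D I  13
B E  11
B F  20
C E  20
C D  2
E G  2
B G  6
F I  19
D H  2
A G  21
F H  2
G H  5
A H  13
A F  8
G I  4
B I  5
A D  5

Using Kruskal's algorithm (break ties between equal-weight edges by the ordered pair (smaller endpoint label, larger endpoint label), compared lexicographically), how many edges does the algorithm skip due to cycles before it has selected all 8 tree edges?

2

Kruskal's algorithm — process edges by increasing weight (ties by edge label):
A C (2): add — endpoints in different components.
C D (2): add — endpoints in different components.
C F (2): add — endpoints in different components.
D H (2): add — endpoints in different components.
E G (2): add — endpoints in different components.
F H (2): skip — F and H already connected.
G I (4): add — endpoints in different components.
A D (5): skip — A and D already connected.
B I (5): add — endpoints in different components.
G H (5): add — endpoints in different components.
Edges rejected before the tree was complete: 2.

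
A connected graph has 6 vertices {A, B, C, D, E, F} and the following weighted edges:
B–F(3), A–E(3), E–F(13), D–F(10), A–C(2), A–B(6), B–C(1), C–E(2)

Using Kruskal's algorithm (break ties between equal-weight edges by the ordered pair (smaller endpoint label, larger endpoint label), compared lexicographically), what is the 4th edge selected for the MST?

Sort edges by weight, then run Kruskal:
B–C (1): add. Components now {A} {B,C} {D} {E} {F}
A–C (2): add. Components now {A,B,C} {D} {E} {F}
C–E (2): add. Components now {A,B,C,E} {D} {F}
A–E (3): skip — A and E already connected.
B–F (3): add. Components now {A,B,C,E,F} {D}
A–B (6): skip — A and B already connected.
D–F (10): add. Components now {A,B,C,D,E,F}
The 4th edge added is B–F.

B-F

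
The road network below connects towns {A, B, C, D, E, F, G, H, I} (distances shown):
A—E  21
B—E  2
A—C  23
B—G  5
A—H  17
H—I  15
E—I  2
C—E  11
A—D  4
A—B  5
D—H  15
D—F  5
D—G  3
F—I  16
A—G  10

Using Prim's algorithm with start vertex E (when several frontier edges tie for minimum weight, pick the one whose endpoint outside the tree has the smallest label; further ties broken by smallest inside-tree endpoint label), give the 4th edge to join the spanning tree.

A-D

Prim's algorithm from E:
Step 1: cheapest edge leaving the tree is B—E (2); add B.
Step 2: cheapest edge leaving the tree is E—I (2); add I.
Step 3: cheapest edge leaving the tree is A—B (5); add A.
Step 4: cheapest edge leaving the tree is A—D (4); add D.
Step 5: cheapest edge leaving the tree is D—G (3); add G.
Step 6: cheapest edge leaving the tree is D—F (5); add F.
Step 7: cheapest edge leaving the tree is C—E (11); add C.
Step 8: cheapest edge leaving the tree is D—H (15); add H.
The 4th edge added is A—D.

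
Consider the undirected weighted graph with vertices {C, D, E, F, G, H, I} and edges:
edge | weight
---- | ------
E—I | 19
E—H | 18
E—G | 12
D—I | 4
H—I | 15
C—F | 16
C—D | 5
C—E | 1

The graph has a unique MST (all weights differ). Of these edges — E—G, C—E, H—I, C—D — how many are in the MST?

Sort edges by weight, then run Kruskal:
C—E (1): add. Components now {C,E} {D} {F} {G} {H} {I}
D—I (4): add. Components now {C,E} {D,I} {F} {G} {H}
C—D (5): add. Components now {C,D,E,I} {F} {G} {H}
E—G (12): add. Components now {C,D,E,G,I} {F} {H}
H—I (15): add. Components now {C,D,E,G,H,I} {F}
C—F (16): add. Components now {C,D,E,F,G,H,I}
MST edge set: {C—E, D—I, C—D, E—G, H—I, C—F}.
Of the listed edges, {E—G, C—E, H—I, C—D} are in the MST → 4.

4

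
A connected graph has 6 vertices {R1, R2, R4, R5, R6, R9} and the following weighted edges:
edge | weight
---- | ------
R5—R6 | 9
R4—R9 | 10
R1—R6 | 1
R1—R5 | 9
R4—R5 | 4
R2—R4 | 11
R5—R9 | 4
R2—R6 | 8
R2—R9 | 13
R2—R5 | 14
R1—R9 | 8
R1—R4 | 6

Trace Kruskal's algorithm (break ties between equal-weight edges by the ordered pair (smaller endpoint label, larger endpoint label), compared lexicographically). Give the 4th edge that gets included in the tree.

R1-R4

Sort edges by weight, then run Kruskal:
R1—R6 (1): add. Components now {R4} {R1,R6} {R2} {R9} {R5}
R4—R5 (4): add. Components now {R4,R5} {R1,R6} {R2} {R9}
R5—R9 (4): add. Components now {R4,R5,R9} {R1,R6} {R2}
R1—R4 (6): add. Components now {R1,R4,R5,R6,R9} {R2}
R1—R9 (8): skip — R1 and R9 already connected.
R2—R6 (8): add. Components now {R1,R2,R4,R5,R6,R9}
The 4th edge added is R1—R4.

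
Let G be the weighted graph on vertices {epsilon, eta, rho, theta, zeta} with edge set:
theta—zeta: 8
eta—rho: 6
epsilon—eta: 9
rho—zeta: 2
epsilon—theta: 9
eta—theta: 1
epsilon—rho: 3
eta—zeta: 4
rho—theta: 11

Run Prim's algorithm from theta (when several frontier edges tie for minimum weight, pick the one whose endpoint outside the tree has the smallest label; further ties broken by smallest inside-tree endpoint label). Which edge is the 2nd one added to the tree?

eta-zeta

Prim, starting at theta.
Step 1: cheapest edge leaving the tree is eta—theta (1); add eta.
Step 2: cheapest edge leaving the tree is eta—zeta (4); add zeta.
Step 3: cheapest edge leaving the tree is rho—zeta (2); add rho.
Step 4: cheapest edge leaving the tree is epsilon—rho (3); add epsilon.
The 2nd edge added is eta—zeta.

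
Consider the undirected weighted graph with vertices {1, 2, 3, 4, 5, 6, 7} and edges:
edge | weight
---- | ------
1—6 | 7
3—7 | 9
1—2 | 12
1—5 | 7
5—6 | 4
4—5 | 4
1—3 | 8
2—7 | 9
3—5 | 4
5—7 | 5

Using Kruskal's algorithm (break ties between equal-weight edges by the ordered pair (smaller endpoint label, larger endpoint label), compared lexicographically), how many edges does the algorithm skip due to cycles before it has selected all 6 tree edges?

2

Kruskal: consider edges lightest-first.
3—5 (4): add — endpoints in different components.
4—5 (4): add — endpoints in different components.
5—6 (4): add — endpoints in different components.
5—7 (5): add — endpoints in different components.
1—5 (7): add — endpoints in different components.
1—6 (7): skip — 1 and 6 already connected.
1—3 (8): skip — 1 and 3 already connected.
2—7 (9): add — endpoints in different components.
Edges rejected before the tree was complete: 2.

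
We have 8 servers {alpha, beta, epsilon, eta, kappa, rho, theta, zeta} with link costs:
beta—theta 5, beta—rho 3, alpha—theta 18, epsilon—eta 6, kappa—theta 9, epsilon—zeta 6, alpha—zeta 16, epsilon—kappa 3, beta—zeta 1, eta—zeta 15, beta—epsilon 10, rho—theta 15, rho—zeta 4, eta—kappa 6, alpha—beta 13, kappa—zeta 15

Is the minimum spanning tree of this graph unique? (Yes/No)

No

Kruskal's algorithm — process edges by increasing weight (ties by edge label):
beta—zeta (1): add — endpoints in different components.
beta—rho (3): add — endpoints in different components.
epsilon—kappa (3): add — endpoints in different components.
rho—zeta (4): skip — rho and zeta already connected.
beta—theta (5): add — endpoints in different components.
epsilon—eta (6): add — endpoints in different components.
epsilon—zeta (6): add — endpoints in different components.
eta—kappa (6): skip — eta and kappa already connected.
kappa—theta (9): skip — kappa and theta already connected.
beta—epsilon (10): skip — beta and epsilon already connected.
alpha—beta (13): add — endpoints in different components.
Non-tree edge eta—kappa has weight 6, equal to the heaviest edge on its tree cycle — swapping gives another MST of the same weight. Not unique.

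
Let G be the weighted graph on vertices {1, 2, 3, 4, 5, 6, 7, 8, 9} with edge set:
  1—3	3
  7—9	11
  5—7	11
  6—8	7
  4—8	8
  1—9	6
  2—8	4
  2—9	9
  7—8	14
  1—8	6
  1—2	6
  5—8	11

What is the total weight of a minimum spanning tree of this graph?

56

Prim, starting at 5.
Step 1: frontier [5—7 11, 5—8 11] → take 5—7 (11); add 7.
Step 2: frontier [5—8 11, 7—9 11, 7—8 14] → take 5—8 (11); add 8.
Step 3: frontier [7—9 11, 2—8 4, 1—8 6, 6—8 7, 4—8 8] → take 2—8 (4); add 2.
Step 4: frontier [1—2 6, 2—9 9, 7—9 11, 1—8 6, 6—8 7, 4—8 8] → take 1—2 (6); add 1.
Step 5: frontier [1—3 3, 1—9 6, 2—9 9, 7—9 11, 6—8 7, 4—8 8] → take 1—3 (3); add 3.
Step 6: frontier [1—9 6, 2—9 9, 7—9 11, 6—8 7, 4—8 8] → take 1—9 (6); add 9.
Step 7: frontier [6—8 7, 4—8 8] → take 6—8 (7); add 6.
Step 8: frontier [4—8 8] → take 4—8 (8); add 4.
MST edges: 5—7, 5—8, 2—8, 1—2, 1—3, 1—9, 6—8, 4—8; total weight 11+11+4+6+3+6+7+8 = 56.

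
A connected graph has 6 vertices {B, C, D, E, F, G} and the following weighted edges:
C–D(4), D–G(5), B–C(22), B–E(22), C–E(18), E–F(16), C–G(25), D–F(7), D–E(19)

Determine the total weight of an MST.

54

Kruskal's algorithm — process edges by increasing weight (ties by edge label):
C–D (4): add — endpoints in different components.
D–G (5): add — endpoints in different components.
D–F (7): add — endpoints in different components.
E–F (16): add — endpoints in different components.
C–E (18): skip — C and E already connected.
D–E (19): skip — D and E already connected.
B–C (22): add — endpoints in different components.
MST edges: C–D, D–G, D–F, E–F, B–C; total weight 4+5+7+16+22 = 54.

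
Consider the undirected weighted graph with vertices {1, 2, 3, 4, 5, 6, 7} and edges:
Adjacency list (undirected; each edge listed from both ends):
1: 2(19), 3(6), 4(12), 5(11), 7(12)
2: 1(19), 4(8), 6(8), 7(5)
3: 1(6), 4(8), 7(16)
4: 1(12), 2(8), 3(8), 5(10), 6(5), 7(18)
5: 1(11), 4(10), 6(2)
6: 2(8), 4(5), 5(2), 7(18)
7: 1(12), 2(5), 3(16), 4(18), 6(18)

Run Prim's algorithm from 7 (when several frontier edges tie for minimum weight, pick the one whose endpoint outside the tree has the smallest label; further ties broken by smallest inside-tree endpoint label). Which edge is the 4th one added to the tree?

Prim's algorithm from 7:
Step 1: cheapest edge leaving the tree is 2–7 (5); add 2.
Step 2: cheapest edge leaving the tree is 2–4 (8); add 4.
Step 3: cheapest edge leaving the tree is 4–6 (5); add 6.
Step 4: cheapest edge leaving the tree is 5–6 (2); add 5.
Step 5: cheapest edge leaving the tree is 3–4 (8); add 3.
Step 6: cheapest edge leaving the tree is 1–3 (6); add 1.
The 4th edge added is 5–6.

5-6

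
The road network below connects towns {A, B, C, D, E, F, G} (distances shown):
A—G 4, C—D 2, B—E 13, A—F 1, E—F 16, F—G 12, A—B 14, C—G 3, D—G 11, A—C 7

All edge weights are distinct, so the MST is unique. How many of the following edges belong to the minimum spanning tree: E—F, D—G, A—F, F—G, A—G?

2

Sort edges by weight, then run Kruskal:
A—F (1): add — endpoints in different components.
C—D (2): add — endpoints in different components.
C—G (3): add — endpoints in different components.
A—G (4): add — endpoints in different components.
A—C (7): skip — A and C already connected.
D—G (11): skip — D and G already connected.
F—G (12): skip — F and G already connected.
B—E (13): add — endpoints in different components.
A—B (14): add — endpoints in different components.
MST edge set: {A—F, C—D, C—G, A—G, B—E, A—B}.
Of the listed edges, {A—F, A—G} are in the MST → 2.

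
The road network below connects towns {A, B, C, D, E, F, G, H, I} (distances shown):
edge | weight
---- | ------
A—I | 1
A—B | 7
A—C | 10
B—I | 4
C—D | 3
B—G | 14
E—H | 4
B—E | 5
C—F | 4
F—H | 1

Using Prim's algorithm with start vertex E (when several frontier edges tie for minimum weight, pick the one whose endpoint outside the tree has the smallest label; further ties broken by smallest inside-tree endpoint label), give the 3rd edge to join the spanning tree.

C-F

Prim, starting at E.
Step 1: frontier [E—H 4, B—E 5] → take E—H (4); add H.
Step 2: frontier [B—E 5, F—H 1] → take F—H (1); add F.
Step 3: frontier [B—E 5, C—F 4] → take C—F (4); add C.
Step 4: frontier [C—D 3, A—C 10, B—E 5] → take C—D (3); add D.
Step 5: frontier [A—C 10, B—E 5] → take B—E (5); add B.
Step 6: frontier [B—I 4, A—B 7, B—G 14, A—C 10] → take B—I (4); add I.
Step 7: frontier [A—B 7, B—G 14, A—C 10, A—I 1] → take A—I (1); add A.
Step 8: frontier [B—G 14] → take B—G (14); add G.
The 3rd edge added is C—F.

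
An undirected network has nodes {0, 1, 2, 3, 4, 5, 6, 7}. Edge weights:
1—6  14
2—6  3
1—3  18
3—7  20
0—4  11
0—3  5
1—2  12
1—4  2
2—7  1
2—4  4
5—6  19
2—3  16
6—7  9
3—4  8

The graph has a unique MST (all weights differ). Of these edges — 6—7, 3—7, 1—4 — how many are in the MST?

1

Sort edges by weight, then run Kruskal:
2—7 (1): add — endpoints in different components.
1—4 (2): add — endpoints in different components.
2—6 (3): add — endpoints in different components.
2—4 (4): add — endpoints in different components.
0—3 (5): add — endpoints in different components.
3—4 (8): add — endpoints in different components.
6—7 (9): skip — 6 and 7 already connected.
0—4 (11): skip — 0 and 4 already connected.
1—2 (12): skip — 1 and 2 already connected.
1—6 (14): skip — 1 and 6 already connected.
2—3 (16): skip — 2 and 3 already connected.
1—3 (18): skip — 1 and 3 already connected.
5—6 (19): add — endpoints in different components.
MST edge set: {2—7, 1—4, 2—6, 2—4, 0—3, 3—4, 5—6}.
Of the listed edges, {1—4} are in the MST → 1.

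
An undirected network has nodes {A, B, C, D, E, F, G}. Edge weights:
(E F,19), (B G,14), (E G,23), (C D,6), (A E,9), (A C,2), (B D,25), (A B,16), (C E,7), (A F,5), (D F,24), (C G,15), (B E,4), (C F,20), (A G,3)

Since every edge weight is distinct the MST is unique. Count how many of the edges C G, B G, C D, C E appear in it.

Kruskal: consider edges lightest-first.
A C (2): add — endpoints in different components.
A G (3): add — endpoints in different components.
B E (4): add — endpoints in different components.
A F (5): add — endpoints in different components.
C D (6): add — endpoints in different components.
C E (7): add — endpoints in different components.
MST edge set: {A C, A G, B E, A F, C D, C E}.
Of the listed edges, {C D, C E} are in the MST → 2.

2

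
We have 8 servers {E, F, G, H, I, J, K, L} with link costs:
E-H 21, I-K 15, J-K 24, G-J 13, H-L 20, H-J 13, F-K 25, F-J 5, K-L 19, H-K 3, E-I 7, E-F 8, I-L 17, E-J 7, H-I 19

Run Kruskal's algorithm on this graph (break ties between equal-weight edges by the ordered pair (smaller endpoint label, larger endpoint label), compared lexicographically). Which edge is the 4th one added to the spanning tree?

Kruskal's algorithm — process edges by increasing weight (ties by edge label):
H-K (3): add — endpoints in different components.
F-J (5): add — endpoints in different components.
E-I (7): add — endpoints in different components.
E-J (7): add — endpoints in different components.
E-F (8): skip — E and F already connected.
G-J (13): add — endpoints in different components.
H-J (13): add — endpoints in different components.
I-K (15): skip — I and K already connected.
I-L (17): add — endpoints in different components.
The 4th edge added is E-J.

E-J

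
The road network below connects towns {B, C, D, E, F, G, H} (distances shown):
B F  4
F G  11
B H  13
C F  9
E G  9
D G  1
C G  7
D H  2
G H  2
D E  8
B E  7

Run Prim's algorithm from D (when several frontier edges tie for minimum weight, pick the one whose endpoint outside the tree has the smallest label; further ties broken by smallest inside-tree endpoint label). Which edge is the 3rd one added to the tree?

Prim, starting at D.
Step 1: frontier [D G 1, D H 2, D E 8] → take D G (1); add G.
Step 2: frontier [D H 2, D E 8, G H 2, C G 7, E G 9, F G 11] → take D H (2); add H.
Step 3: frontier [D E 8, C G 7, E G 9, F G 11, B H 13] → take C G (7); add C.
Step 4: frontier [C F 9, D E 8, E G 9, F G 11, B H 13] → take D E (8); add E.
Step 5: frontier [C F 9, B E 7, F G 11, B H 13] → take B E (7); add B.
Step 6: frontier [B F 4, C F 9, F G 11] → take B F (4); add F.
The 3rd edge added is C G.

C-G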